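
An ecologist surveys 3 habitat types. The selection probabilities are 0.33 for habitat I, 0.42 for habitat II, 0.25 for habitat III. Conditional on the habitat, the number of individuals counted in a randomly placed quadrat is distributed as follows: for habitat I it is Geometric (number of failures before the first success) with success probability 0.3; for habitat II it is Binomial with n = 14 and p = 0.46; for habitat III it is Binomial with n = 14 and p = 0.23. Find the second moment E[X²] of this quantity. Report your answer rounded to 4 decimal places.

For each component E[X²] = Var + (mean)², giving I: 13.2222; II: 44.9512; III: 12.8478.
Overall E[X²] = 0.33·13.2222 + 0.42·44.9512 + 0.25·12.8478 = 26.4548.

26.4548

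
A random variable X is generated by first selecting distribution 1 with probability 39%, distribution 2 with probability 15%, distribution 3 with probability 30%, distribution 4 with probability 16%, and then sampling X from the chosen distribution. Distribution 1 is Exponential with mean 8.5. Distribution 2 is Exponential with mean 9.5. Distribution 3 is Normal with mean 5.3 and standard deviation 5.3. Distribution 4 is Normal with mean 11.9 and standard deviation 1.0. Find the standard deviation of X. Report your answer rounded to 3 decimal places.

7.437

Per component, 1: μ=8.5, E[X²]=144.5; 2: μ=9.5, E[X²]=180.5; 3: μ=5.3, E[X²]=56.18; 4: μ=11.9, E[X²]=142.61.
E[X] = 0.39·8.5 + 0.15·9.5 + 0.3·5.3 + 0.16·11.9 = 8.234.
E[X²] = 0.39·144.5 + 0.15·180.5 + 0.3·56.18 + 0.16·142.61 = 123.102.
Var(X) = E[X²] − (E[X])² = 123.102 − 67.7988 = 55.3028.
SD(X) = √55.3028 = 7.43659.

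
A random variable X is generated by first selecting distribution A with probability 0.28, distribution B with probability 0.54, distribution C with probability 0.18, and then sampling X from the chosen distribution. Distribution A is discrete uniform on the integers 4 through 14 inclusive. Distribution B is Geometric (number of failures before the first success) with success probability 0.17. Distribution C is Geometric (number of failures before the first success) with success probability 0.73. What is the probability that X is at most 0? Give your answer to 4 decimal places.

0.2232

Conditional on each component, P(X ≤ 0): A: 0; B: 0.17; C: 0.73.
By total probability, P(X ≤ 0) = 0.28·0 + 0.54·0.17 + 0.18·0.73 = 0.2232.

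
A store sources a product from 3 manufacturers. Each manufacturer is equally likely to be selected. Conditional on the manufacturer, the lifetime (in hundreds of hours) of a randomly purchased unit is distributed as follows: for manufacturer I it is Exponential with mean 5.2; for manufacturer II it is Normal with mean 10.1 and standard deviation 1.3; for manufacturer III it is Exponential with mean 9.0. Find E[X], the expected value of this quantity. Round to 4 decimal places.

Component means — I: 5.2; II: 10.1; III: 9.
E[X] = 0.333333·5.2 + 0.333333·10.1 + 0.333333·9 = 8.1.

8.1000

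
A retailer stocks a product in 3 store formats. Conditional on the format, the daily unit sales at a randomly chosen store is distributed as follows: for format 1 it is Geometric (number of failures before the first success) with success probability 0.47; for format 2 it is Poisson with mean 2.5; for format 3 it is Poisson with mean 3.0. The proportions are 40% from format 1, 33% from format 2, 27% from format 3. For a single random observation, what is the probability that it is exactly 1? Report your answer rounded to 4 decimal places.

Conditional on each format, P(X = 1): 1: 0.2491; 2: 0.205212; 3: 0.149361.
By total probability, P(X = 1) = 0.4·0.2491 + 0.33·0.205212 + 0.27·0.149361 = 0.207688.

0.2077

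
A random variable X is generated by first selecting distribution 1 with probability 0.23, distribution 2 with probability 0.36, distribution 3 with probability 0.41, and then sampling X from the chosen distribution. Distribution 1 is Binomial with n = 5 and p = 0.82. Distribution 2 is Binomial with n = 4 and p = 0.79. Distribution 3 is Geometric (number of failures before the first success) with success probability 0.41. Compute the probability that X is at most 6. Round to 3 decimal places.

0.990

Conditional on each component, P(X ≤ 6): 1: 1; 2: 1; 3: 0.975113.
By total probability, P(X ≤ 6) = 0.23·1 + 0.36·1 + 0.41·0.975113 = 0.989797.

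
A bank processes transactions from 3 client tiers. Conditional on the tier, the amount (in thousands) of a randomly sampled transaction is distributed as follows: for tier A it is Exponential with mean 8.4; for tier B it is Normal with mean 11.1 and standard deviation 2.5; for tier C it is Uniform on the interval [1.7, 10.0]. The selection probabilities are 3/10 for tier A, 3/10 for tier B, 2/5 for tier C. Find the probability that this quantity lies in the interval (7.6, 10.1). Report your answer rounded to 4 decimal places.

Conditional on each tier, P(7.6 < X < 10.1): A: 0.10416; B: 0.263822; C: 0.289157.
By total probability, P(7.6 < X < 10.1) = 0.3·0.10416 + 0.3·0.263822 + 0.4·0.289157 = 0.226057.

0.2261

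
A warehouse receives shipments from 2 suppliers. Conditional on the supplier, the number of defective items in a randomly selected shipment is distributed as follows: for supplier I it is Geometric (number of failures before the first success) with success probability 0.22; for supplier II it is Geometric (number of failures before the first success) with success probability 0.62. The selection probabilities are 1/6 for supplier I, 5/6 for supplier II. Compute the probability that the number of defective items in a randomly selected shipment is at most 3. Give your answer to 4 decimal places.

0.9209

Conditional on each supplier, P(X ≤ 3): I: 0.629849; II: 0.979149.
By total probability, P(X ≤ 3) = 0.166667·0.629849 + 0.833333·0.979149 = 0.920932.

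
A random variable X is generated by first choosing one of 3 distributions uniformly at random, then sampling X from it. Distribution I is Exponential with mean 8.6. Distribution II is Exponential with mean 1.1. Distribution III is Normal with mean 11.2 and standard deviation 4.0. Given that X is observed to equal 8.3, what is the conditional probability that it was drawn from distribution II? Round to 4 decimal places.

0.0040

Likelihoods f(8.3 | ·): I: 0.0442952; II: 0.000480461; III: 0.0766853.
Posterior ∝ prior × likelihood. Numerator for II: 0.333333·0.000480461 = 0.000160154.
Normalizing constant: 0.333333·0.0442952 + 0.333333·0.000480461 + 0.333333·0.0766853 = 0.040487.
P(II | observation) = 0.000160154 / 0.040487 = 0.00395568.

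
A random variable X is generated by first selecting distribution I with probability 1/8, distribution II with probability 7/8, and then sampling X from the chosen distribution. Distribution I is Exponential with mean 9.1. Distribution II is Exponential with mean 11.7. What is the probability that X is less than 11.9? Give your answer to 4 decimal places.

0.6498

Conditional on each component, P(X < 11.9): I: 0.729557; II: 0.638356.
By total probability, P(X < 11.9) = 0.125·0.729557 + 0.875·0.638356 = 0.649756.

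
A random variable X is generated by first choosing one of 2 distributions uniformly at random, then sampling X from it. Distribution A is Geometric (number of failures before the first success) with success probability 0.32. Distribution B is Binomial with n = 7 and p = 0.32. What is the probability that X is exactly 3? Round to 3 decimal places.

0.173

Conditional on each component, P(X = 3): A: 0.100618; B: 0.245219.
By total probability, P(X = 3) = 0.5·0.100618 + 0.5·0.245219 = 0.172918.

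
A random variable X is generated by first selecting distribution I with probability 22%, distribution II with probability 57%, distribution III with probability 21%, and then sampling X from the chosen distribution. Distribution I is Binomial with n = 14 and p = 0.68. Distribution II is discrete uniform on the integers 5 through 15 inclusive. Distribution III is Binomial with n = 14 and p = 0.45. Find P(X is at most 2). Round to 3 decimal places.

0.004

Conditional on each component, P(X ≤ 2): I: 5.21434e-05; II: 0; III: 0.0170062.
By total probability, P(X ≤ 2) = 0.22·5.21434e-05 + 0.57·0 + 0.21·0.0170062 = 0.00358277.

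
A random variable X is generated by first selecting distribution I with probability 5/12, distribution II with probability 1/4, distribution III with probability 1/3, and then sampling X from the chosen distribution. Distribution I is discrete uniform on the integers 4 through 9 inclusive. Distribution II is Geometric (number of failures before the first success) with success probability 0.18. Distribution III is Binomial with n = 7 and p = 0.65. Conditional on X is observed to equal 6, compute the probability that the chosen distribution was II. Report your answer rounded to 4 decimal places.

Likelihoods P(X=6 | ·): I: 0.166667; II: 0.0547212; III: 0.184776.
Posterior ∝ prior × likelihood. Numerator for II: 0.25·0.0547212 = 0.0136803.
Normalizing constant: 0.416667·0.166667 + 0.25·0.0547212 + 0.333333·0.184776 = 0.144717.
P(II | observation) = 0.0136803 / 0.144717 = 0.0945315.

0.0945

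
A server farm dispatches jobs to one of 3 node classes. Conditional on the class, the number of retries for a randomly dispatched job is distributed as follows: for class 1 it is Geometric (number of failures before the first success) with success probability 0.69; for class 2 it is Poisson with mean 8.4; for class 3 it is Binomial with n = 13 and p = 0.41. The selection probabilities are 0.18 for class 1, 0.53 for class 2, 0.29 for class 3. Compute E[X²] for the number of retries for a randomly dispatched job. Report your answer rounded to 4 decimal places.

51.1529

For each component E[X²] = Var + (mean)², giving 1: 0.852972; 2: 78.96; 3: 31.5536.
Overall E[X²] = 0.18·0.852972 + 0.53·78.96 + 0.29·31.5536 = 51.1529.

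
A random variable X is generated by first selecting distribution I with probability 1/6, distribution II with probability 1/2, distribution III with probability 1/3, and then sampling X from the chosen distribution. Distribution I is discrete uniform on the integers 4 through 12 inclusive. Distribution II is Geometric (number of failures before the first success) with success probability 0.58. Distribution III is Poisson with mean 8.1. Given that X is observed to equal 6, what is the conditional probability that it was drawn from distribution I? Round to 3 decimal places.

0.310

Likelihoods P(X=6 | ·): I: 0.111111; II: 0.00318364; III: 0.119067.
Posterior ∝ prior × likelihood. Numerator for I: 0.166667·0.111111 = 0.0185185.
Normalizing constant: 0.166667·0.111111 + 0.5·0.00318364 + 0.333333·0.119067 = 0.0597994.
P(I | observation) = 0.0185185 / 0.0597994 = 0.309677.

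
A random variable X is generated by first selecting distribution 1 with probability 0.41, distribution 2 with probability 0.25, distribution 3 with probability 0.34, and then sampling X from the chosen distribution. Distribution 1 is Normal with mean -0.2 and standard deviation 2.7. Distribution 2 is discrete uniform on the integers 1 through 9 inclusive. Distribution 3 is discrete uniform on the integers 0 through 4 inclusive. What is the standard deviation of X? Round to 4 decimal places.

Per component, 1: μ=-0.2, E[X²]=7.33; 2: μ=5, E[X²]=31.6667; 3: μ=2, E[X²]=6.
E[X] = 0.41·-0.2 + 0.25·5 + 0.34·2 = 1.848.
E[X²] = 0.41·7.33 + 0.25·31.6667 + 0.34·6 = 12.962.
Var(X) = E[X²] − (E[X])² = 12.962 − 3.4151 = 9.54686.
SD(X) = √9.54686 = 3.0898.

3.0898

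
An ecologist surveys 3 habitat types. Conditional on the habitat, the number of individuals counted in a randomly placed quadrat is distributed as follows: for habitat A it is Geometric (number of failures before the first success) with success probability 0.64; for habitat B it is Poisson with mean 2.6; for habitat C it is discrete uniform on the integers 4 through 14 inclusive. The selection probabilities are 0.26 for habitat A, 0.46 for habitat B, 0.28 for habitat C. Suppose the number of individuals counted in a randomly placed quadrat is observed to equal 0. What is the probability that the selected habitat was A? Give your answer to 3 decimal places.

Likelihoods P(X=0 | ·): A: 0.64; B: 0.0742736; C: 0.
Posterior ∝ prior × likelihood. Numerator for A: 0.26·0.64 = 0.1664.
Normalizing constant: 0.26·0.64 + 0.46·0.0742736 + 0.28·0 = 0.200566.
P(A | observation) = 0.1664 / 0.200566 = 0.829653.

0.830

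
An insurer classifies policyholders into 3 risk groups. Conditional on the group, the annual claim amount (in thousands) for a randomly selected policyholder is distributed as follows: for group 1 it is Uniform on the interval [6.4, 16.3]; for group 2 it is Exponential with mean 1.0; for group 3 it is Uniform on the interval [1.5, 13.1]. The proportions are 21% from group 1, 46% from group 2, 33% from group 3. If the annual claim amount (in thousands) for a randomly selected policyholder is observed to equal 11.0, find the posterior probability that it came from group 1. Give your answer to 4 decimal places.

Likelihoods f(11.0 | ·): 1: 0.10101; 2: 1.67017e-05; 3: 0.0862069.
Posterior ∝ prior × likelihood. Numerator for 1: 0.21·0.10101 = 0.0212121.
Normalizing constant: 0.21·0.10101 + 0.46·1.67017e-05 + 0.33·0.0862069 = 0.0496681.
P(1 | observation) = 0.0212121 / 0.0496681 = 0.427078.

0.4271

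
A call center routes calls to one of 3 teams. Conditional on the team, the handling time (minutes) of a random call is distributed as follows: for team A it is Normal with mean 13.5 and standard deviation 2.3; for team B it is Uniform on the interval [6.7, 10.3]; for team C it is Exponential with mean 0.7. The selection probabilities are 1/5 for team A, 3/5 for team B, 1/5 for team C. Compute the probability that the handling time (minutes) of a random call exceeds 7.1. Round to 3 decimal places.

0.733

Conditional on each team, P(X > 7.1): A: 0.997304; B: 0.888889; C: 3.93562e-05.
By total probability, P(X > 7.1) = 0.2·0.997304 + 0.6·0.888889 + 0.2·3.93562e-05 = 0.732802.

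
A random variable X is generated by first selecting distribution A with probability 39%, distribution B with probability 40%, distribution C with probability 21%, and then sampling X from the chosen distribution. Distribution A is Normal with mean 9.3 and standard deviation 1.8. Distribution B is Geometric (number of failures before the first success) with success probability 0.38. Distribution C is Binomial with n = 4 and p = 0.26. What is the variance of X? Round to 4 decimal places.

17.9334

Per component, A: μ=9.3, E[X²]=89.73; B: μ=1.63158, E[X²]=6.95568; C: μ=1.04, E[X²]=1.8512.
E[X] = 0.39·9.3 + 0.4·1.63158 + 0.21·1.04 = 4.49803.
E[X²] = 0.39·89.73 + 0.4·6.95568 + 0.21·1.8512 = 38.1657.
Var(X) = E[X²] − (E[X])² = 38.1657 − 20.2323 = 17.9334.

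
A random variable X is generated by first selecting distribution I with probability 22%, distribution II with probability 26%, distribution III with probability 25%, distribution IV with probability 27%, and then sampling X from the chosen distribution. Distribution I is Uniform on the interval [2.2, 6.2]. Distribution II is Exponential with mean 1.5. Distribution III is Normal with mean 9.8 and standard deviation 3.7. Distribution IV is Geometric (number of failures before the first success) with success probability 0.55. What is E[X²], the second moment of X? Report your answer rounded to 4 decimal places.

33.3590

For each component E[X²] = Var + (mean)², giving I: 18.9733; II: 4.5; III: 109.73; IV: 2.15702.
Overall E[X²] = 0.22·18.9733 + 0.26·4.5 + 0.25·109.73 + 0.27·2.15702 = 33.359.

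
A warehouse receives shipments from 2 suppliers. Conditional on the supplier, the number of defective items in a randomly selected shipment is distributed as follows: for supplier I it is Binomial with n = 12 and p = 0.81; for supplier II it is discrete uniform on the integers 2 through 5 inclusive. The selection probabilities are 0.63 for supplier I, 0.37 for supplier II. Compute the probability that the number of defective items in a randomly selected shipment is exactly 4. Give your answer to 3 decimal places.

Conditional on each supplier, P(X = 4): I: 0.000361888; II: 0.25.
By total probability, P(X = 4) = 0.63·0.000361888 + 0.37·0.25 = 0.092728.

0.093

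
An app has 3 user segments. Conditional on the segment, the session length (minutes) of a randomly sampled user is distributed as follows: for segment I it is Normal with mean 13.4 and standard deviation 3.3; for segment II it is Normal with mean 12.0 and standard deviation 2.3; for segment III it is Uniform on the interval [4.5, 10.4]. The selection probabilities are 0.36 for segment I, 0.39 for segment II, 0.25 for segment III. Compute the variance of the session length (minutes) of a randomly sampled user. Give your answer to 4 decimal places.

12.1886

Per component, I: μ=13.4, E[X²]=190.45; II: μ=12, E[X²]=149.29; III: μ=7.45, E[X²]=58.4033.
E[X] = 0.36·13.4 + 0.39·12 + 0.25·7.45 = 11.3665.
E[X²] = 0.36·190.45 + 0.39·149.29 + 0.25·58.4033 = 141.386.
Var(X) = E[X²] − (E[X])² = 141.386 − 129.197 = 12.1886.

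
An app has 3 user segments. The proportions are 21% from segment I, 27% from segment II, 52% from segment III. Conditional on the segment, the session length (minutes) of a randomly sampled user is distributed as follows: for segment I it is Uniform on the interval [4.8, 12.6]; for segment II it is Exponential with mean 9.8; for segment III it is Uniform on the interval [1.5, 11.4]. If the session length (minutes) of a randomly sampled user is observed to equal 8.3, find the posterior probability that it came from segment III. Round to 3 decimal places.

0.576

Likelihoods f(8.3 | ·): I: 0.128205; II: 0.0437475; III: 0.10101.
Posterior ∝ prior × likelihood. Numerator for III: 0.52·0.10101 = 0.0525253.
Normalizing constant: 0.21·0.128205 + 0.27·0.0437475 + 0.52·0.10101 = 0.0912602.
P(III | observation) = 0.0525253 / 0.0912602 = 0.575555.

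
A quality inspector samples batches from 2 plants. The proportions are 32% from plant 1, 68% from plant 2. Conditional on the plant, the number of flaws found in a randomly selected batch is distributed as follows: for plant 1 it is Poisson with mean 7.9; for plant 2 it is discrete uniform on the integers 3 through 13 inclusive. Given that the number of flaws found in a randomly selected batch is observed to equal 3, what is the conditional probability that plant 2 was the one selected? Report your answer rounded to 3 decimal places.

Likelihoods P(X=3 | ·): 1: 0.0304652; 2: 0.0909091.
Posterior ∝ prior × likelihood. Numerator for 2: 0.68·0.0909091 = 0.0618182.
Normalizing constant: 0.32·0.0304652 + 0.68·0.0909091 = 0.071567.
P(2 | observation) = 0.0618182 / 0.071567 = 0.86378.

0.864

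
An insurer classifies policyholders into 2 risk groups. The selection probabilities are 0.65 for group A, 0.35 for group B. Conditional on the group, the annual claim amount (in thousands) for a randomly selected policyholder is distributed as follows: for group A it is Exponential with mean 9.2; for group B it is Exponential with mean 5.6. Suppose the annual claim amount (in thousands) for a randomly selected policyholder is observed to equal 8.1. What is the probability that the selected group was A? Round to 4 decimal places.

Likelihoods f(8.1 | ·): A: 0.0450655; B: 0.0420374.
Posterior ∝ prior × likelihood. Numerator for A: 0.65·0.0450655 = 0.0292926.
Normalizing constant: 0.65·0.0450655 + 0.35·0.0420374 = 0.0440057.
P(A | observation) = 0.0292926 / 0.0440057 = 0.665655.

0.6657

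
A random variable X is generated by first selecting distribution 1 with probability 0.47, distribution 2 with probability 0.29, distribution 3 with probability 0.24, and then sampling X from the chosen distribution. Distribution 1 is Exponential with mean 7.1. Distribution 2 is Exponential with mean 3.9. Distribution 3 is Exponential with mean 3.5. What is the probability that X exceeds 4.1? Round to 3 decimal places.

Conditional on each component, P(X > 4.1): 1: 0.56132; 2: 0.349489; 3: 0.309924.
By total probability, P(X > 4.1) = 0.47·0.56132 + 0.29·0.349489 + 0.24·0.309924 = 0.439554.

0.440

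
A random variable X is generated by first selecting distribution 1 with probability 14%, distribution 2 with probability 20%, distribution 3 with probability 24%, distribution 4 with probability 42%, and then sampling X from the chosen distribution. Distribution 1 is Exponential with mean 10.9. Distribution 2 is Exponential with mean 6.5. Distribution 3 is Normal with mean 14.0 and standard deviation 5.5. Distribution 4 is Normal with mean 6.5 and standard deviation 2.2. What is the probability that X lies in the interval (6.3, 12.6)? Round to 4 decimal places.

0.3821

Conditional on each component, P(6.3 < X < 12.6): 1: 0.246275; 2: 0.23545; 3: 0.31878; 4: 0.533438.
By total probability, P(6.3 < X < 12.6) = 0.14·0.246275 + 0.2·0.23545 + 0.24·0.31878 + 0.42·0.533438 = 0.38212.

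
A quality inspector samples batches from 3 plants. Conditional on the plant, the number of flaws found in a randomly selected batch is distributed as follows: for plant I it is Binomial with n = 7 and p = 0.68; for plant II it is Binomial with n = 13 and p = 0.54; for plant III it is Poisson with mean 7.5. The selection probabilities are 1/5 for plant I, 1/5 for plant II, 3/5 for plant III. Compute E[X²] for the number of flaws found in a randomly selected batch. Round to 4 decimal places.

For each component E[X²] = Var + (mean)², giving I: 24.1808; II: 52.5096; III: 63.75.
Overall E[X²] = 0.2·24.1808 + 0.2·52.5096 + 0.6·63.75 = 53.5881.

53.5881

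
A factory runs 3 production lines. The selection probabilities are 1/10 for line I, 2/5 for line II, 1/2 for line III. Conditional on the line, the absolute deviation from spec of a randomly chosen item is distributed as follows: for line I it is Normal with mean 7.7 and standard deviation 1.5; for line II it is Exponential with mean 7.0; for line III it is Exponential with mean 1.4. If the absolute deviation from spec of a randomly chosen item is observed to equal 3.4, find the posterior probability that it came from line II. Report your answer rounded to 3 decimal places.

Likelihoods f(3.4 | ·): I: 0.00436869; II: 0.0878939; III: 0.0629733.
Posterior ∝ prior × likelihood. Numerator for II: 0.4·0.0878939 = 0.0351576.
Normalizing constant: 0.1·0.00436869 + 0.4·0.0878939 + 0.5·0.0629733 = 0.0670811.
P(II | observation) = 0.0351576 / 0.0670811 = 0.524105.

0.524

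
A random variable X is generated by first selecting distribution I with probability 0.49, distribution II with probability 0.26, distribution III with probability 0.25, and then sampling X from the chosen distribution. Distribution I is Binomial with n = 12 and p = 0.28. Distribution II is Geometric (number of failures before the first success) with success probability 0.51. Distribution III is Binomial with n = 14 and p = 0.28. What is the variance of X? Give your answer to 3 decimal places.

3.722

Per component, I: μ=3.36, E[X²]=13.7088; II: μ=0.960784, E[X²]=2.807; III: μ=3.92, E[X²]=18.1888.
E[X] = 0.49·3.36 + 0.26·0.960784 + 0.25·3.92 = 2.8762.
E[X²] = 0.49·13.7088 + 0.26·2.807 + 0.25·18.1888 = 11.9943.
Var(X) = E[X²] − (E[X])² = 11.9943 − 8.27255 = 3.72178.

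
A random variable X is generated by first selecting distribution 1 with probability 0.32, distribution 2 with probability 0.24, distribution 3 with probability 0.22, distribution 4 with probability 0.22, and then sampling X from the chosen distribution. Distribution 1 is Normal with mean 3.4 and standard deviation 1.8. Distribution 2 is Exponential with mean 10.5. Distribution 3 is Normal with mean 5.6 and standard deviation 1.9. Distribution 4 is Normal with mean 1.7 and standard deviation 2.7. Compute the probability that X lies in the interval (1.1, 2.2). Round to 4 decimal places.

0.1117

Conditional on each component, P(1.1 < X < 2.2): 1: 0.151829; 2: 0.0895686; 3: 0.0278372; 4: 0.161388.
By total probability, P(1.1 < X < 2.2) = 0.32·0.151829 + 0.24·0.0895686 + 0.22·0.0278372 + 0.22·0.161388 = 0.111711.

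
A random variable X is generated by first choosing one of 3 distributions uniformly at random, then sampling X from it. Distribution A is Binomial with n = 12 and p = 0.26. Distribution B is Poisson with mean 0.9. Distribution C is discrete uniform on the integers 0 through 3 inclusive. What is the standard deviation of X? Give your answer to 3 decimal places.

Per component, A: μ=3.12, E[X²]=12.0432; B: μ=0.9, E[X²]=1.71; C: μ=1.5, E[X²]=3.5.
E[X] = 0.333333·3.12 + 0.333333·0.9 + 0.333333·1.5 = 1.84.
E[X²] = 0.333333·12.0432 + 0.333333·1.71 + 0.333333·3.5 = 5.75107.
Var(X) = E[X²] − (E[X])² = 5.75107 − 3.3856 = 2.36547.
SD(X) = √2.36547 = 1.53801.

1.538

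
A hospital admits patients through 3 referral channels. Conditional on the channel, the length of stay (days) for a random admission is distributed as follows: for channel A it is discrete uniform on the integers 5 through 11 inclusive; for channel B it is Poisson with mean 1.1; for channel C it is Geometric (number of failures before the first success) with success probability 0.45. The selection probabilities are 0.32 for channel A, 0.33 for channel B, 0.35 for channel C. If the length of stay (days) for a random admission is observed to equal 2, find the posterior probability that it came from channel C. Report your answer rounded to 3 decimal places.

Likelihoods P(X=2 | ·): A: 0; B: 0.201387; C: 0.136125.
Posterior ∝ prior × likelihood. Numerator for C: 0.35·0.136125 = 0.0476438.
Normalizing constant: 0.32·0 + 0.33·0.201387 + 0.35·0.136125 = 0.114101.
P(C | observation) = 0.0476438 / 0.114101 = 0.417556.

0.418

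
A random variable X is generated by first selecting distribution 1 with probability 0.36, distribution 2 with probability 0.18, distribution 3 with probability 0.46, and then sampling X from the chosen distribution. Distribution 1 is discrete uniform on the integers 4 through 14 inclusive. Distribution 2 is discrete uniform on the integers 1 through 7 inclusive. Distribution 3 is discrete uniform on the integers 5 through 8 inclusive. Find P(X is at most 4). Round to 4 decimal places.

0.1356

Conditional on each component, P(X ≤ 4): 1: 0.0909091; 2: 0.571429; 3: 0.
By total probability, P(X ≤ 4) = 0.36·0.0909091 + 0.18·0.571429 + 0.46·0 = 0.135584.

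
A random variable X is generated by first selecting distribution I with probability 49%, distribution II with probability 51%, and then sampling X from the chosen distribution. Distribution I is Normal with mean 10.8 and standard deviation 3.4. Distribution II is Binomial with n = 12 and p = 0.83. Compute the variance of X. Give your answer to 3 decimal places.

Per component, I: μ=10.8, E[X²]=128.2; II: μ=9.96, E[X²]=100.895.
E[X] = 0.49·10.8 + 0.51·9.96 = 10.3716.
E[X²] = 0.49·128.2 + 0.51·100.895 = 114.274.
Var(X) = E[X²] − (E[X])² = 114.274 − 107.57 = 6.70426.

6.704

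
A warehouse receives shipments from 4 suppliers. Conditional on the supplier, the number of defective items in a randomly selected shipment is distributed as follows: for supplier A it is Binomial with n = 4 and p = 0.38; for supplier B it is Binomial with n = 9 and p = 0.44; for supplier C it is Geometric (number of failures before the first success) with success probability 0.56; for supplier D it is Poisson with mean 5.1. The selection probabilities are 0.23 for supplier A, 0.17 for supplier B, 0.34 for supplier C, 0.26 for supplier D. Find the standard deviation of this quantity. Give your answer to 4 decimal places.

Per component, A: μ=1.52, E[X²]=3.2528; B: μ=3.96, E[X²]=17.8992; C: μ=0.785714, E[X²]=2.02041; D: μ=5.1, E[X²]=31.11.
E[X] = 0.23·1.52 + 0.17·3.96 + 0.34·0.785714 + 0.26·5.1 = 2.61594.
E[X²] = 0.23·3.2528 + 0.17·17.8992 + 0.34·2.02041 + 0.26·31.11 = 12.5665.
Var(X) = E[X²] − (E[X])² = 12.5665 − 6.84316 = 5.72339.
SD(X) = √5.72339 = 2.39236.

2.3924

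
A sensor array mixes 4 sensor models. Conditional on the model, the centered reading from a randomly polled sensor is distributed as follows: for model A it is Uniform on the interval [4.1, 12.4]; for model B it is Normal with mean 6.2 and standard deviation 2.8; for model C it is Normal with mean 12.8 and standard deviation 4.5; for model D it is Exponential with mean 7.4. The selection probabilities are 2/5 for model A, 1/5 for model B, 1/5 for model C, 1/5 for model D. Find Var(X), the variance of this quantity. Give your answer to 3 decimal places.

23.883

Per component, A: μ=8.25, E[X²]=73.8033; B: μ=6.2, E[X²]=46.28; C: μ=12.8, E[X²]=184.09; D: μ=7.4, E[X²]=109.52.
E[X] = 0.4·8.25 + 0.2·6.2 + 0.2·12.8 + 0.2·7.4 = 8.58.
E[X²] = 0.4·73.8033 + 0.2·46.28 + 0.2·184.09 + 0.2·109.52 = 97.4993.
Var(X) = E[X²] − (E[X])² = 97.4993 − 73.6164 = 23.8829.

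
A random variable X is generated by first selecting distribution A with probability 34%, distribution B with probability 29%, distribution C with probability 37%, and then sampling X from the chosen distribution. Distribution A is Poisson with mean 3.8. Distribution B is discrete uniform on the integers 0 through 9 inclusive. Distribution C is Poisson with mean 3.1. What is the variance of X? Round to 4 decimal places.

5.1518

Per component, A: μ=3.8, E[X²]=18.24; B: μ=4.5, E[X²]=28.5; C: μ=3.1, E[X²]=12.71.
E[X] = 0.34·3.8 + 0.29·4.5 + 0.37·3.1 = 3.744.
E[X²] = 0.34·18.24 + 0.29·28.5 + 0.37·12.71 = 19.1693.
Var(X) = E[X²] − (E[X])² = 19.1693 − 14.0175 = 5.15176.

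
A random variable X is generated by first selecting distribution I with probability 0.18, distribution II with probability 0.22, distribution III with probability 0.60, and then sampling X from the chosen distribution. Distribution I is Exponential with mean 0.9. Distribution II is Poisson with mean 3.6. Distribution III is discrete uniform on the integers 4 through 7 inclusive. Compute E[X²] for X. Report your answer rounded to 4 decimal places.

22.8348

For each component E[X²] = Var + (mean)², giving I: 1.62; II: 16.56; III: 31.5.
Overall E[X²] = 0.18·1.62 + 0.22·16.56 + 0.6·31.5 = 22.8348.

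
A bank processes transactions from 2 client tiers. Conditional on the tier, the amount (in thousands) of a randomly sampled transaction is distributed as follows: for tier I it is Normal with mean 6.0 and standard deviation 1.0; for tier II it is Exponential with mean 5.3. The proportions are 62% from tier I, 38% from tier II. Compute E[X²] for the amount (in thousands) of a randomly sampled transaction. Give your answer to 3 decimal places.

44.288

For each component E[X²] = Var + (mean)², giving I: 37; II: 56.18.
Overall E[X²] = 0.62·37 + 0.38·56.18 = 44.2884.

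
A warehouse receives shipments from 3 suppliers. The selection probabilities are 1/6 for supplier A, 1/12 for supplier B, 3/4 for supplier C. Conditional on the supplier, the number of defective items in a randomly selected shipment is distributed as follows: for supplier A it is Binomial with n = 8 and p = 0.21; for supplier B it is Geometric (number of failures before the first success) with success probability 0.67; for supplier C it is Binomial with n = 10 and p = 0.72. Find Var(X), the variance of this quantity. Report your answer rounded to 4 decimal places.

Per component, A: μ=1.68, E[X²]=4.1496; B: μ=0.492537, E[X²]=0.977723; C: μ=7.2, E[X²]=53.856.
E[X] = 0.166667·1.68 + 0.0833333·0.492537 + 0.75·7.2 = 5.72104.
E[X²] = 0.166667·4.1496 + 0.0833333·0.977723 + 0.75·53.856 = 41.1651.
Var(X) = E[X²] − (E[X])² = 41.1651 − 32.7304 = 8.43472.

8.4347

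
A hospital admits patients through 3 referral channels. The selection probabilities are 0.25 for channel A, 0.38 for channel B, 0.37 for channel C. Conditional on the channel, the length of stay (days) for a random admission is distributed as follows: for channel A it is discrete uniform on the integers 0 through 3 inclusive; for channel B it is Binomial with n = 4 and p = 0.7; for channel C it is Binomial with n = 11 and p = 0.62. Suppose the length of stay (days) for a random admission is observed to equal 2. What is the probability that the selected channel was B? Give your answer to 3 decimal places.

0.612

Likelihoods P(X=2 | ·): A: 0.25; B: 0.2646; C: 0.003493.
Posterior ∝ prior × likelihood. Numerator for B: 0.38·0.2646 = 0.100548.
Normalizing constant: 0.25·0.25 + 0.38·0.2646 + 0.37·0.003493 = 0.16434.
P(B | observation) = 0.100548 / 0.16434 = 0.611828.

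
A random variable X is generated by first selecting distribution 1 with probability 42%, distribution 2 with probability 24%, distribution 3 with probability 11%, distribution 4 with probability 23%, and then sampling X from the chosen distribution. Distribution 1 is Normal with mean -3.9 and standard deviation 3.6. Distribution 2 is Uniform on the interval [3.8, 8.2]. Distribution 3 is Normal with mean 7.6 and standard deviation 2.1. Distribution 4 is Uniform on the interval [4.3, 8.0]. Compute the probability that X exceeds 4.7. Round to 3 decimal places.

0.500

Conditional on each component, P(X > 4.7): 1: 0.00844971; 2: 0.795455; 3: 0.916353; 4: 0.891892.
By total probability, P(X > 4.7) = 0.42·0.00844971 + 0.24·0.795455 + 0.11·0.916353 + 0.23·0.891892 = 0.500392.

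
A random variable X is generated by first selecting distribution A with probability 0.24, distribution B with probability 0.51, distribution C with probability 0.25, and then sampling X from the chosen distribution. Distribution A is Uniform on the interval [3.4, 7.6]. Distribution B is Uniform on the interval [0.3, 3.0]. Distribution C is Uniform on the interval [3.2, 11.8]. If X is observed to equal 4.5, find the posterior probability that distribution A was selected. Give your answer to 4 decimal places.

0.6628

Likelihoods f(4.5 | ·): A: 0.238095; B: 0; C: 0.116279.
Posterior ∝ prior × likelihood. Numerator for A: 0.24·0.238095 = 0.0571429.
Normalizing constant: 0.24·0.238095 + 0.51·0 + 0.25·0.116279 = 0.0862126.
P(A | observation) = 0.0571429 / 0.0862126 = 0.662813.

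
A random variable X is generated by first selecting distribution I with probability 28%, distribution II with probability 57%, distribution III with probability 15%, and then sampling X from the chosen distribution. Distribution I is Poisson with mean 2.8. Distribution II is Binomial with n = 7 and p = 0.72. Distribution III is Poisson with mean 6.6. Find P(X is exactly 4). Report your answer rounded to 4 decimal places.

0.1774

Conditional on each component, P(X = 4): I: 0.155739; II: 0.206477; III: 0.107553.
By total probability, P(X = 4) = 0.28·0.155739 + 0.57·0.206477 + 0.15·0.107553 = 0.177432.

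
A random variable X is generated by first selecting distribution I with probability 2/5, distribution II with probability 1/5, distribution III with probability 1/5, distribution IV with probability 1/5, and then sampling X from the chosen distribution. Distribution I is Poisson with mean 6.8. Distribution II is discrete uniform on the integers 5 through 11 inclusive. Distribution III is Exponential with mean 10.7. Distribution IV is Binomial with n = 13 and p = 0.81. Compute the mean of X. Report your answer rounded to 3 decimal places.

Component means — I: 6.8; II: 8; III: 10.7; IV: 10.53.
E[X] = 0.4·6.8 + 0.2·8 + 0.2·10.7 + 0.2·10.53 = 8.566.

8.566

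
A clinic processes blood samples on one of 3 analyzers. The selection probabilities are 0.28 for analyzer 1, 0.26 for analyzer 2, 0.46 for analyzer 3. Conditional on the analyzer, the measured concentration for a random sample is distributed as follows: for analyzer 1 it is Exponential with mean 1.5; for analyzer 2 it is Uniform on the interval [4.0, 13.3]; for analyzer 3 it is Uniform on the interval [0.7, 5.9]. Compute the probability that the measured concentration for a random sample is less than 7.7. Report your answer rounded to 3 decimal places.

Conditional on each analyzer, P(X < 7.7): 1: 0.994103; 2: 0.397849; 3: 1.
By total probability, P(X < 7.7) = 0.28·0.994103 + 0.26·0.397849 + 0.46·1 = 0.84179.

0.842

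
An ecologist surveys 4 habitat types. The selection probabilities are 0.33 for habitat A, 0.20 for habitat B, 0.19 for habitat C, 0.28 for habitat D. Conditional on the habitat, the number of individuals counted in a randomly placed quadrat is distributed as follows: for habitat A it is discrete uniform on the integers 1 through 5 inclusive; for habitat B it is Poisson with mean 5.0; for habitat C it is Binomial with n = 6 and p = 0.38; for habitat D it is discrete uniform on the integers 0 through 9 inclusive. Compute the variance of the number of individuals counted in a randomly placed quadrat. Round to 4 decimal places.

Per component, A: μ=3, E[X²]=11; B: μ=5, E[X²]=30; C: μ=2.28, E[X²]=6.612; D: μ=4.5, E[X²]=28.5.
E[X] = 0.33·3 + 0.2·5 + 0.19·2.28 + 0.28·4.5 = 3.6832.
E[X²] = 0.33·11 + 0.2·30 + 0.19·6.612 + 0.28·28.5 = 18.8663.
Var(X) = E[X²] − (E[X])² = 18.8663 − 13.566 = 5.30032.

5.3003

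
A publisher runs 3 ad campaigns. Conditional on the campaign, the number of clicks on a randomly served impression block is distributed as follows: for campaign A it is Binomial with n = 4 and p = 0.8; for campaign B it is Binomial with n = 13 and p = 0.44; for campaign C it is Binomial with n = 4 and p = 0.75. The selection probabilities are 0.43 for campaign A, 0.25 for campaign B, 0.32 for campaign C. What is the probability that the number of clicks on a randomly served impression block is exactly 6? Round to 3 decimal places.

0.054

Conditional on each campaign, P(X = 6): A: 0; B: 0.215055; C: 0.
By total probability, P(X = 6) = 0.43·0 + 0.25·0.215055 + 0.32·0 = 0.0537637.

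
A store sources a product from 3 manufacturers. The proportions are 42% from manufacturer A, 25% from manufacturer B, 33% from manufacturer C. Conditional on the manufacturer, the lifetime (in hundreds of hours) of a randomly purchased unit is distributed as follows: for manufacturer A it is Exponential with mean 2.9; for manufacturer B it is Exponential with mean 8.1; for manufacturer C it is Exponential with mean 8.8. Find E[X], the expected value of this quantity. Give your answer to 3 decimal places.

6.147

Component means — A: 2.9; B: 8.1; C: 8.8.
E[X] = 0.42·2.9 + 0.25·8.1 + 0.33·8.8 = 6.147.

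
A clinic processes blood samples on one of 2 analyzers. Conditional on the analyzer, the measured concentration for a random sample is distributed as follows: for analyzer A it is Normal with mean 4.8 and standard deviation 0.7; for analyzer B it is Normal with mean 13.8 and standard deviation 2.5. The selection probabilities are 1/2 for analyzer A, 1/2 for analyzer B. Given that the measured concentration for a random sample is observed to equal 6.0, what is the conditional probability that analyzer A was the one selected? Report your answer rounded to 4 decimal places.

Likelihoods f(6.0 | ·): A: 0.131119; B: 0.00122793.
Posterior ∝ prior × likelihood. Numerator for A: 0.5·0.131119 = 0.0655594.
Normalizing constant: 0.5·0.131119 + 0.5·0.00122793 = 0.0661734.
P(A | observation) = 0.0655594 / 0.0661734 = 0.990722.

0.9907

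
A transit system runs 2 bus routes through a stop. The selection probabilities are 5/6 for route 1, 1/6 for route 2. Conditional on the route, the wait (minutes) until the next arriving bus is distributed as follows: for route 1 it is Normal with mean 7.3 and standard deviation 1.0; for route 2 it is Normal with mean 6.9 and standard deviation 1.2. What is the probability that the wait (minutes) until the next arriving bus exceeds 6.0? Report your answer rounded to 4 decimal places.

0.8816

Conditional on each route, P(X > 6.0): 1: 0.9032; 2: 0.773373.
By total probability, P(X > 6.0) = 0.833333·0.9032 + 0.166667·0.773373 = 0.881562.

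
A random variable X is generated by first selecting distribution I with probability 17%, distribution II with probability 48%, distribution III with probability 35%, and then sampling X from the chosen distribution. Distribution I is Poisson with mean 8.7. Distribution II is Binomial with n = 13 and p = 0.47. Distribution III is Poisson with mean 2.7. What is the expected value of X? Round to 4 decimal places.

Component means — I: 8.7; II: 6.11; III: 2.7.
E[X] = 0.17·8.7 + 0.48·6.11 + 0.35·2.7 = 5.3568.

5.3568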